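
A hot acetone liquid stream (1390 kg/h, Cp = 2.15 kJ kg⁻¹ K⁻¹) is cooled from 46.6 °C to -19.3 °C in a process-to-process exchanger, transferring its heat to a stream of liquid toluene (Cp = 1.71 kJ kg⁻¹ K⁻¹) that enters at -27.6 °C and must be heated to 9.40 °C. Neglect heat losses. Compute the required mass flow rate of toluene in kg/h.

ṁ_c = 3110 kg/h

Heat released by hot stream: Q = 1390 × 2.15 × (46.6 − -19.3) = 196940 kJ/h
Energy balance on cold side (adiabatic exchanger): Q = ṁ_c·Cp_c·(T_c,out − T_c,in)
ṁ_c = 196940 / [1.71 × (9.40 − -27.6)] = 3112.7 kg/h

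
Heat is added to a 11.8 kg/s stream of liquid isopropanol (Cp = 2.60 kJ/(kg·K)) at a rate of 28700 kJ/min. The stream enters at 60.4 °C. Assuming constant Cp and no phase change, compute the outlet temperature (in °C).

Q = 28700 kJ/min = 478.33 kJ/s
ΔT = Q/(ṁ·Cp) = 478.33/(11.8×2.60) = 15.591 K
T_out = 60.4 + 15.591 = 75.991 °C

T_out = 76.0 °C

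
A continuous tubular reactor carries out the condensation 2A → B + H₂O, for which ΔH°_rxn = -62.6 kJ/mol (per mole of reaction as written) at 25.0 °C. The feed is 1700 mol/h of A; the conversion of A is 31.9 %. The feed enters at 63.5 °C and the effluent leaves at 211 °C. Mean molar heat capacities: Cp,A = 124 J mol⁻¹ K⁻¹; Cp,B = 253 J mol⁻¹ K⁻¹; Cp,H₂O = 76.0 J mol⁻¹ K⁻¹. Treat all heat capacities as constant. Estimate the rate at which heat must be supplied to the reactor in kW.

Extent of reaction ξ = 0.319 × 1700 / 2 = 271.15 mol/h
Reaction term: ξ·ΔH°_rxn = 271.15 × -62.6 = -16974 kJ/h
Sensible, feed 63.5→25 °C: -8115.8 kJ/h
Outlet flows (mol/h): A 1157.7, B 271.15, H₂O 271.15
Sensible, products 25→211 °C: 43294 kJ/h
Q = ΔH = 18204 kJ/h = 5.0567 kW
Heat supplied = 5.0567 kW

Q_in = 5.06 kW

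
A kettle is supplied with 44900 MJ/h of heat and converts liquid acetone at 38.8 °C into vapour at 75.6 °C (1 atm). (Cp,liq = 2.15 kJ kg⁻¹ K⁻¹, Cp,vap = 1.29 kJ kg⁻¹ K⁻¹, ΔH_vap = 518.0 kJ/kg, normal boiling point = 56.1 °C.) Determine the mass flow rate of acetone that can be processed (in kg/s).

Δh = 2.15×(56.1−38.8) + 518.0 + 1.29×(75.6−56.1) = 580.35 kJ/kg
Q = 44900 MJ/h = 12472 kJ/s = 12472 kJ/s
ṁ = Q/Δh = 12472 / 580.35 = 21.491 kg/s

ṁ = 21.5 kg/s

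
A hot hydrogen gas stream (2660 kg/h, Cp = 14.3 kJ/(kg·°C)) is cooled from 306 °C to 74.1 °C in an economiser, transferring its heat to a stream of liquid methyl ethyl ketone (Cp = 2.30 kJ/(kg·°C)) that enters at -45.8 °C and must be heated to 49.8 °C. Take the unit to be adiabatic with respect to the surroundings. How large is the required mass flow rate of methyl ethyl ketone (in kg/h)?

ṁ_c = 40100 kg/h

Heat released by hot stream: Q = 2660 × 14.3 × (306 − 74.1) = 8.821e+06 kJ/h
Energy balance on cold side (adiabatic exchanger): Q = ṁ_c·Cp_c·(T_c,out − T_c,in)
ṁ_c = 8.821e+06 / [2.30 × (49.8 − -45.8)] = 40117 kg/h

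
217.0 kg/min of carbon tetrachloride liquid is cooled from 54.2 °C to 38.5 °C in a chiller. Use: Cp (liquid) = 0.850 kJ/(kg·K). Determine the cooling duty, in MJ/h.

Q_c = 174 MJ/h

Q = ṁ·Cp·ΔT = 217.0 × 0.850 × (38.5 − 54.2) = -2895.9 kJ/min
Converting: 2895.9 / 60 s = 48.264 kW
Cooling duty = 173.75 MJ/h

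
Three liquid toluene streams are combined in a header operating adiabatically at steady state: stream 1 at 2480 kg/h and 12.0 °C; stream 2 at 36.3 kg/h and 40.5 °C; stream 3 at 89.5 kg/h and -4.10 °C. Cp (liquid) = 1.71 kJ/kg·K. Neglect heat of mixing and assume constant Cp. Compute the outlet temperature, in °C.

T_out = 11.8 °C

Adiabatic, steady state ⇒ Σ ṁᵢCp,ᵢ(T_out − Tᵢ) = 0
T_out = Σ ṁᵢCp,ᵢTᵢ / Σ ṁᵢCp,ᵢ
      = 52776 / 4455.9 = 11.844 °C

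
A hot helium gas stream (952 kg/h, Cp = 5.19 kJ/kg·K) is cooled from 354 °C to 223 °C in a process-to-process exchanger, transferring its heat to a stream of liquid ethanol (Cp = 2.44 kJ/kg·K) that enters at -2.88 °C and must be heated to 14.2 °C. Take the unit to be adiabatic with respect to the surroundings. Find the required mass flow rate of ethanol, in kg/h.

ṁ_c = 15500 kg/h

Heat released by hot stream: Q = 952 × 5.19 × (354 − 223) = 647260 kJ/h
Energy balance on cold side (adiabatic exchanger): Q = ṁ_c·Cp_c·(T_c,out − T_c,in)
ṁ_c = 647260 / [2.44 × (14.2 − -2.88)] = 15531 kg/h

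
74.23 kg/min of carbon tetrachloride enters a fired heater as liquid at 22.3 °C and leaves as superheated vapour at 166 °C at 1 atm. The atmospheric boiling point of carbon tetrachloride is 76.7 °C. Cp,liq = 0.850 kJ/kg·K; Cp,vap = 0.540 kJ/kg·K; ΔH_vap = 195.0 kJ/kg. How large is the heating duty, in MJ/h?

Q = 1290 MJ/h

liquid 22.3→76.7 °C: 46.24 kJ/kg
vaporisation at 76.7 °C: 195 kJ/kg
vapour 76.7→166 °C: 48.222 kJ/kg
Δh = 46.24 + 195 + 48.222 = 289.46 kJ/kg
Q = ṁ·Δh = 74.23 kg/min × 289.46 kJ/kg = 21487 kJ/min
|Q| = 358.11 kW = 1289.2 MJ/h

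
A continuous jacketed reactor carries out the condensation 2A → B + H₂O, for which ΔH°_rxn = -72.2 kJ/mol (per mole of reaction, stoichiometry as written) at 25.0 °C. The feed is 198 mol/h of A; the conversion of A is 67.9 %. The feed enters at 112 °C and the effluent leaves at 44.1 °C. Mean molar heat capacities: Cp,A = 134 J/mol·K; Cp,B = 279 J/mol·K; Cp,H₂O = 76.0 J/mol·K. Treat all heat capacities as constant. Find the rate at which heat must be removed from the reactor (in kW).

Q_out = 1.82 kW

Extent of reaction ξ = 0.679 × 198 / 2 = 67.221 mol/h
Reaction term: ξ·ΔH°_rxn = 67.221 × -72.2 = -4853.4 kJ/h
Sensible, feed 112→25 °C: -2308.3 kJ/h
Outlet flows (mol/h): A 63.558, B 67.221, H₂O 67.221
Sensible, products 25→44.1 °C: 618.46 kJ/h
Q = ΔH = -6543.2 kJ/h = -1.8175 kW
Heat removed = 1.8175 kW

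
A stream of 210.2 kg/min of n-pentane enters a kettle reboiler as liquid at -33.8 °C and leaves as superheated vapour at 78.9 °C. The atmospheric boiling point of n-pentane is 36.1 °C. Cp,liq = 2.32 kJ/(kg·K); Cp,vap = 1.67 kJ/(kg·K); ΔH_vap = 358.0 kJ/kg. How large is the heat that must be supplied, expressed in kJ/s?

Q = 2070 kJ/s

liquid -33.8→36.1 °C: 162.17 kJ/kg
vaporisation at 36.1 °C: 358 kJ/kg
vapour 36.1→78.9 °C: 71.476 kJ/kg
Δh = 162.17 + 358 + 71.476 = 591.64 kJ/kg
Q = ṁ·Δh = 210.2 kg/min × 591.64 kJ/kg = 124360 kJ/min
|Q| = 2072.7 kW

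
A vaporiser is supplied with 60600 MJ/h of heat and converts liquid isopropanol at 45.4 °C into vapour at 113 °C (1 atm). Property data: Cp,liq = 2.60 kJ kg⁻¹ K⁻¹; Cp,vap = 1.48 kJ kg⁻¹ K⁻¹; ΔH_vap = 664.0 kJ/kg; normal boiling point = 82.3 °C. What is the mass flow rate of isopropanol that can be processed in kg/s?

ṁ = 20.9 kg/s

Δh = 2.60×(82.3−45.4) + 664.0 + 1.48×(113−82.3) = 805.38 kJ/kg
Q = 60600 MJ/h = 16833 kJ/s = 16833 kJ/s
ṁ = Q/Δh = 16833 / 805.38 = 20.901 kg/s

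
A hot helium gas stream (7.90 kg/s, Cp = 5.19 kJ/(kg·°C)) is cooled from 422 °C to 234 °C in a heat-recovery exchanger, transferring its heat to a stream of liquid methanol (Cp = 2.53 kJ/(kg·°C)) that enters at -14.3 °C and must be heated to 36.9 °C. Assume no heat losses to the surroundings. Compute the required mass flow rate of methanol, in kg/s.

ṁ_c = 59.5 kg/s

Heat released by hot stream: Q = 7.90 × 5.19 × (422 − 234) = 7708.2 kJ/s
Energy balance on cold side (adiabatic exchanger): Q = ṁ_c·Cp_c·(T_c,out − T_c,in)
ṁ_c = 7708.2 / [2.53 × (36.9 − -14.3)] = 59.506 kg/s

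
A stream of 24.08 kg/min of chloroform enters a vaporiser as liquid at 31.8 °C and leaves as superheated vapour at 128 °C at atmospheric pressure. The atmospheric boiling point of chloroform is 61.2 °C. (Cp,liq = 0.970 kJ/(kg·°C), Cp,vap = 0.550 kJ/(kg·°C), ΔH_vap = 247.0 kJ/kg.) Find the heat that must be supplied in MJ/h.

Q = 451 MJ/h

liquid 31.8→61.2 °C: 28.518 kJ/kg
vaporisation at 61.2 °C: 247 kJ/kg
vapour 61.2→128 °C: 36.74 kJ/kg
Δh = 28.518 + 247 + 36.74 = 312.26 kJ/kg
Q = ṁ·Δh = 24.08 kg/min × 312.26 kJ/kg = 7519.2 kJ/min
|Q| = 125.32 kW = 451.15 MJ/h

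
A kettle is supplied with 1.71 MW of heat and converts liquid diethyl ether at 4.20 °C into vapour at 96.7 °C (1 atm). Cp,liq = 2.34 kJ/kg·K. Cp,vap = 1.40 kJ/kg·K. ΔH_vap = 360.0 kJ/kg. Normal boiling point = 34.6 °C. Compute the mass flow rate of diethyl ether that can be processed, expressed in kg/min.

ṁ = 198 kg/min

Δh = 2.34×(34.6−4.20) + 360.0 + 1.40×(96.7−34.6) = 518.08 kJ/kg
Q = 1.71 MW = 1710 kJ/s = 102600 kJ/min
ṁ = Q/Δh = 102600 / 518.08 = 198.04 kg/min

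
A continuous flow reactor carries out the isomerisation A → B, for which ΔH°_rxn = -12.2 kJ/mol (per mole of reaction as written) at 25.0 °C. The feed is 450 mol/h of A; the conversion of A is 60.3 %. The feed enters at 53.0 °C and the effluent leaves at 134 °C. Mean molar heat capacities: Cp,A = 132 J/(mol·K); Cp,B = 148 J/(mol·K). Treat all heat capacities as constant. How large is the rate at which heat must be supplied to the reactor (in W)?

Q_in = 548 W

Extent of reaction ξ = 0.603 × 450 = 271.35 mol/h
Reaction term: ξ·ΔH°_rxn = 271.35 × -12.2 = -3310.5 kJ/h
Sensible, feed 53.0→25 °C: -1663.2 kJ/h
Outlet flows (mol/h): A 178.65, B 271.35
Sensible, products 25→134 °C: 6947.8 kJ/h
Q = ΔH = 1974.2 kJ/h = 0.54838 kW
Heat supplied = 548.38 W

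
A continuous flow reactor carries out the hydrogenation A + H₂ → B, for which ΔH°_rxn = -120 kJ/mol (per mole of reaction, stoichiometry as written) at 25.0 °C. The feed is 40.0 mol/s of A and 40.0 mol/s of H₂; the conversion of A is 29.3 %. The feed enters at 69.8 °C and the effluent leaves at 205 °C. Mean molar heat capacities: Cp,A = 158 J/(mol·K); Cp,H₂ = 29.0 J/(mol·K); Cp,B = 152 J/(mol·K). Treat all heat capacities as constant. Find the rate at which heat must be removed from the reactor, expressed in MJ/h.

Q_out = 1690 MJ/h

Extent of reaction ξ = 0.293 × 40.0 = 11.72 mol/s
Reaction term: ξ·ΔH°_rxn = 11.72 × -120 = -1406.4 kJ/s
Sensible, feed 69.8→25 °C: -335.1 kJ/s
Outlet flows (mol/s): A 28.28, H₂ 28.28, B 11.72
Sensible, products 25→205 °C: 1272.6 kJ/s
Q = ΔH = -468.94 kJ/s = -468.94 kW
Heat removed = 1688.2 MJ/h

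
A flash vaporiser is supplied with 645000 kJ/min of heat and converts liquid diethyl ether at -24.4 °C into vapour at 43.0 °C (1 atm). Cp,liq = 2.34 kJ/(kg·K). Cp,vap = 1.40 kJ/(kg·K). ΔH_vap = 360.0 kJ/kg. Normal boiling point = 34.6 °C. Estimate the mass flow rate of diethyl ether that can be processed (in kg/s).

ṁ = 21.1 kg/s

Δh = 2.34×(34.6−-24.4) + 360.0 + 1.40×(43.0−34.6) = 509.82 kJ/kg
Q = 645000 kJ/min = 10750 kJ/s = 10750 kJ/s
ṁ = Q/Δh = 10750 / 509.82 = 21.086 kg/s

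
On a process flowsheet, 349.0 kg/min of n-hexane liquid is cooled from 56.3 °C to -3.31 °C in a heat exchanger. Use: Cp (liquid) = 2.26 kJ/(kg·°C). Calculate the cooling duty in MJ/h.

Q_c = 2820 MJ/h

Q = ṁ·Cp·ΔT = 349.0 × 2.26 × (-3.31 − 56.3) = -47017 kJ/min
Converting: 47017 / 60 s = 783.61 kW
Cooling duty = 2821 MJ/h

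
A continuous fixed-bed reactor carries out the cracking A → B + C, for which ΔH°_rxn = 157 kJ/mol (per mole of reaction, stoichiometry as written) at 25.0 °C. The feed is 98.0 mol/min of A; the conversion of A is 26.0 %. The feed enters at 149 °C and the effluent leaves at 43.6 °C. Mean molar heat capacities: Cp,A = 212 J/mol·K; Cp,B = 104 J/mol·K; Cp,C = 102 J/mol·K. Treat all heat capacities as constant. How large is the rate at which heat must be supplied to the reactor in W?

Q_in = 30100 W

Extent of reaction ξ = 0.260 × 98.0 = 25.48 mol/min
Reaction term: ξ·ΔH°_rxn = 25.48 × 157 = 4000.4 kJ/min
Sensible, feed 149→25 °C: -2576.2 kJ/min
Outlet flows (mol/min): A 72.52, B 25.48, C 25.48
Sensible, products 25→43.6 °C: 383.59 kJ/min
Q = ΔH = 1807.7 kJ/min = 30.129 kW
Heat supplied = 30129 W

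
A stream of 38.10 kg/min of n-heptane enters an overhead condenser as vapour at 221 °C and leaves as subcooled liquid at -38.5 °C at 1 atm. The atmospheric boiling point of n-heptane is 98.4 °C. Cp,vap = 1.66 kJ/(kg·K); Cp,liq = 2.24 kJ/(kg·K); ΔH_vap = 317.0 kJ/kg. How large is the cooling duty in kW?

vapour 221→98.4 °C: -203.52 kJ/kg
condensation at 98.4 °C: -317 kJ/kg
liquid 98.4→-38.5 °C: -306.66 kJ/kg
Δh = -203.52 + -317 + -306.66 = -827.17 kJ/kg
Q = ṁ·Δh = 38.10 kg/min × -827.17 kJ/kg = -31515 kJ/min
|Q| = 525.25 kW

Q_c = 525 kW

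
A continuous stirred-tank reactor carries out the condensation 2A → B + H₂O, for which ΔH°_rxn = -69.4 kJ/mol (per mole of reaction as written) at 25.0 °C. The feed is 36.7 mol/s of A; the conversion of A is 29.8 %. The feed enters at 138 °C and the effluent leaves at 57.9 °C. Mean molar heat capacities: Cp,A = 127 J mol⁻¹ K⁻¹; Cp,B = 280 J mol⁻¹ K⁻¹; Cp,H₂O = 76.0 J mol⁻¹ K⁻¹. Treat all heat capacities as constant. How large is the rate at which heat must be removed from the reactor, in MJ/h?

Extent of reaction ξ = 0.298 × 36.7 / 2 = 5.4683 mol/s
Reaction term: ξ·ΔH°_rxn = 5.4683 × -69.4 = -379.5 kJ/s
Sensible, feed 138→25 °C: -526.68 kJ/s
Outlet flows (mol/s): A 25.763, B 5.4683, H₂O 5.4683
Sensible, products 25→57.9 °C: 171.69 kJ/s
Q = ΔH = -734.49 kJ/s = -734.49 kW
Heat removed = 2644.2 MJ/h

Q_out = 2640 MJ/h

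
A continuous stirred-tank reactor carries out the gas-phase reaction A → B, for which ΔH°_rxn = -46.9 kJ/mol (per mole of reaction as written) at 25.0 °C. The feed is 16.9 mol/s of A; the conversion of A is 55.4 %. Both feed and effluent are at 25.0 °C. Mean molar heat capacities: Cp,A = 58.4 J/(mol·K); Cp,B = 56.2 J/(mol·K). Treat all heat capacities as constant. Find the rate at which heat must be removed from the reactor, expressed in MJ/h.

Q_out = 1580 MJ/h

Extent of reaction ξ = 0.554 × 16.9 = 9.3626 mol/s
Reaction term: ξ·ΔH°_rxn = 9.3626 × -46.9 = -439.11 kJ/s
Q = ΔH = -439.11 kJ/s = -439.11 kW
Heat removed = 1580.8 MJ/h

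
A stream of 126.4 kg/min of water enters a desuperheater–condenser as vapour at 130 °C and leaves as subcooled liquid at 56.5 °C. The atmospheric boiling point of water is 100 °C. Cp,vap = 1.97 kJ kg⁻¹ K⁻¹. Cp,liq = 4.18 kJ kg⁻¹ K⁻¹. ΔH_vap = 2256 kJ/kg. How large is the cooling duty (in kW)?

vapour 130→100 °C: -59.1 kJ/kg
condensation at 100 °C: -2256 kJ/kg
liquid 100→56.5 °C: -181.83 kJ/kg
Δh = -59.1 + -2256 + -181.83 = -2496.9 kJ/kg
Q = ṁ·Δh = 126.4 kg/min × -2496.9 kJ/kg = -315610 kJ/min
|Q| = 5260.2 kW

Q_c = 5260 kW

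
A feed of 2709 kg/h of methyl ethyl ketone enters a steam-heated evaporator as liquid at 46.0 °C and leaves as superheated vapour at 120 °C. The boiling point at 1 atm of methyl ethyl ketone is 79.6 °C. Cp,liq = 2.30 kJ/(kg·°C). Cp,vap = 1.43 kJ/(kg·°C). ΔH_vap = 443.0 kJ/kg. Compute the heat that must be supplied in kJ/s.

liquid 46.0→79.6 °C: 77.28 kJ/kg
vaporisation at 79.6 °C: 443 kJ/kg
vapour 79.6→120 °C: 57.772 kJ/kg
Δh = 77.28 + 443 + 57.772 = 578.05 kJ/kg
Q = ṁ·Δh = 2709 kg/h × 578.05 kJ/kg = 1.5659e+06 kJ/h
|Q| = 434.98 kW

Q = 435 kJ/s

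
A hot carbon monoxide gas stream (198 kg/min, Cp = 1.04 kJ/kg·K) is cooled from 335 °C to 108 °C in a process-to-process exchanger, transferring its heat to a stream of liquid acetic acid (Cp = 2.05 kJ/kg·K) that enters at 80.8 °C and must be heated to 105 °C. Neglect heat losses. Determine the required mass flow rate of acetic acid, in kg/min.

Heat released by hot stream: Q = 198 × 1.04 × (335 − 108) = 46744 kJ/min
Energy balance on cold side (adiabatic exchanger): Q = ṁ_c·Cp_c·(T_c,out − T_c,in)
ṁ_c = 46744 / [2.05 × (105 − 80.8)] = 942.23 kg/min

ṁ_c = 942 kg/min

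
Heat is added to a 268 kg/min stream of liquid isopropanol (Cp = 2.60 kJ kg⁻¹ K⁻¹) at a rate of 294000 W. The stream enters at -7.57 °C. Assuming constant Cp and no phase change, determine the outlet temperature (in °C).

Q = 294000 W = 17640 kJ/min
ΔT = Q/(ṁ·Cp) = 17640/(268×2.60) = 25.316 K
T_out = -7.57 + 25.316 = 17.746 °C

T_out = 17.7 °C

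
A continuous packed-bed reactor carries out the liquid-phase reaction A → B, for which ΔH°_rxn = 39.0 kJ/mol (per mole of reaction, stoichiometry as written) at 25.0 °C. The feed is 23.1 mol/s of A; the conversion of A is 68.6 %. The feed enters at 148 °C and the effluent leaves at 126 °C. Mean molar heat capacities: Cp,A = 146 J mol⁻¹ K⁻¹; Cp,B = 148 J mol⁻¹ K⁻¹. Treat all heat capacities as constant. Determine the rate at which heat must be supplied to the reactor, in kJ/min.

Q_in = 32800 kJ/min

Extent of reaction ξ = 0.686 × 23.1 = 15.847 mol/s
Reaction term: ξ·ΔH°_rxn = 15.847 × 39.0 = 618.02 kJ/s
Sensible, feed 148→25 °C: -414.83 kJ/s
Outlet flows (mol/s): A 7.2534, B 15.847
Sensible, products 25→126 °C: 343.83 kJ/s
Q = ΔH = 547.02 kJ/s = 547.02 kW
Heat supplied = 32821 kJ/min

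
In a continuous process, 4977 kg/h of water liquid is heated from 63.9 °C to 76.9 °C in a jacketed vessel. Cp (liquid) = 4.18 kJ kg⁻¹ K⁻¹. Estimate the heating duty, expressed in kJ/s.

Q = 75.1 kJ/s

Q = ṁ·Cp·ΔT = 4977 × 4.18 × (76.9 − 63.9) = 270450 kJ/h
Converting: 270450 / 3600 s = 75.125 kW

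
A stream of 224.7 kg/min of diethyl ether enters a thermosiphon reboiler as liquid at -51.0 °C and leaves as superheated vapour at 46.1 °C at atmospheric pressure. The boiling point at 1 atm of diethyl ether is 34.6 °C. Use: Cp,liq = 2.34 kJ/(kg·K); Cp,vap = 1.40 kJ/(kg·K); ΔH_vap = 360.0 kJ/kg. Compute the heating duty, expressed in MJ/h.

Q = 7770 MJ/h

liquid -51.0→34.6 °C: 200.3 kJ/kg
vaporisation at 34.6 °C: 360 kJ/kg
vapour 34.6→46.1 °C: 16.1 kJ/kg
Δh = 200.3 + 360 + 16.1 = 576.4 kJ/kg
Q = ṁ·Δh = 224.7 kg/min × 576.4 kJ/kg = 129520 kJ/min
|Q| = 2158.6 kW = 7771.1 MJ/h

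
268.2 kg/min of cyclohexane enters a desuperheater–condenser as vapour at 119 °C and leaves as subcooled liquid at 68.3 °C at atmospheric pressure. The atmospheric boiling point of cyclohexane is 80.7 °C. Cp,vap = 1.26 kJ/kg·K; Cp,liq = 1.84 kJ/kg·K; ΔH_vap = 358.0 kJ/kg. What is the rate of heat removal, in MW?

vapour 119→80.7 °C: -48.258 kJ/kg
condensation at 80.7 °C: -358 kJ/kg
liquid 80.7→68.3 °C: -22.816 kJ/kg
Δh = -48.258 + -358 + -22.816 = -429.07 kJ/kg
Q = ṁ·Δh = 268.2 kg/min × -429.07 kJ/kg = -115080 kJ/min
|Q| = 1918 kW = 1.918 MW

Q_c = 1.92 MW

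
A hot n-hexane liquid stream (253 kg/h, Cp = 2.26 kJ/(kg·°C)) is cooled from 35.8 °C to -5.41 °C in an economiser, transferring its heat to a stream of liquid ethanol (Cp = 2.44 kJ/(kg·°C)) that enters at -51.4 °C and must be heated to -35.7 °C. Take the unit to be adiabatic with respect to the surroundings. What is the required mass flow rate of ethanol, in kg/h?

Heat released by hot stream: Q = 253 × 2.26 × (35.8 − -5.41) = 23563 kJ/h
Energy balance on cold side (adiabatic exchanger): Q = ṁ_c·Cp_c·(T_c,out − T_c,in)
ṁ_c = 23563 / [2.44 × (-35.7 − -51.4)] = 615.09 kg/h

ṁ_c = 615 kg/h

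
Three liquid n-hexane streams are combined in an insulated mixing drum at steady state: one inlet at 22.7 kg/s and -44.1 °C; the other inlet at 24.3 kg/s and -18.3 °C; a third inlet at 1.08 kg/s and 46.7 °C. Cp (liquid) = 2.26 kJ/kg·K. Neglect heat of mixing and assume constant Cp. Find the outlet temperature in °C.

T_out = -29.0 °C

No heat crosses the boundary, so H_out = H_in.
Σ ṁᵢCp,ᵢTᵢ = 22.7×2.26×-44.1 + 24.3×2.26×-18.3 + 1.08×2.26×46.7 = -3153.4
Σ ṁᵢCp,ᵢ = 22.7×2.26 + 24.3×2.26 + 1.08×2.26 = 108.66
T_out = -3153.4 / 108.66 = -29.021 °C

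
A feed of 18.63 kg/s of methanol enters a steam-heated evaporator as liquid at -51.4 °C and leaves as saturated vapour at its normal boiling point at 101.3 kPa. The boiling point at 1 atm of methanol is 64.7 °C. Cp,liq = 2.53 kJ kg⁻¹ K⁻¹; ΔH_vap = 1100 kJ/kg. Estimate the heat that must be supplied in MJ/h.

Q = 93500 MJ/h

liquid -51.4→64.7 °C: 293.73 kJ/kg
vaporisation at 64.7 °C: 1100 kJ/kg
Δh = 293.73 + 1100 = 1393.7 kJ/kg
Q = ṁ·Δh = 18.63 kg/s × 1393.7 kJ/kg = 25965 kJ/s
|Q| = 25965 kW = 93475 MJ/h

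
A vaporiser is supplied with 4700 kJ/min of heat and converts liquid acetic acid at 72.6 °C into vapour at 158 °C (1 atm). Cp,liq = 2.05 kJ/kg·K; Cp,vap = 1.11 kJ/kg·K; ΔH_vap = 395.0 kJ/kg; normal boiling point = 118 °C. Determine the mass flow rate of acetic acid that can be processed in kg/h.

ṁ = 530 kg/h

Δh = 2.05×(118−72.6) + 395.0 + 1.11×(158−118) = 532.47 kJ/kg
Q = 4700 kJ/min = 78.333 kJ/s = 282000 kJ/h
ṁ = Q/Δh = 282000 / 532.47 = 529.61 kg/h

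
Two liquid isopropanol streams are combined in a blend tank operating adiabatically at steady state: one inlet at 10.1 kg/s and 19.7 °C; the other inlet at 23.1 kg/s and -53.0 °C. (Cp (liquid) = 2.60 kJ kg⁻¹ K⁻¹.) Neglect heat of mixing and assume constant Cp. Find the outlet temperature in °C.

Energy balance with Q = 0: Σ ṁᵢCp,ᵢ(T_out − Tᵢ) = 0
T_out = Σ ṁᵢCp,ᵢTᵢ / Σ ṁᵢCp,ᵢ
      = -2665.9 / 86.32 = -30.883 °C

T_out = -30.9 °C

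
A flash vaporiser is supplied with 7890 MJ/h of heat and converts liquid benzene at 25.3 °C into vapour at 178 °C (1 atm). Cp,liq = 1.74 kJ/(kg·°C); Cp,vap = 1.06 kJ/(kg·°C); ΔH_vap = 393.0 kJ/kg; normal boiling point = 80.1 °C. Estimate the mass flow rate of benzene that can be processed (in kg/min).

ṁ = 222 kg/min

Δh = 1.74×(80.1−25.3) + 393.0 + 1.06×(178−80.1) = 592.13 kJ/kg
Q = 7890 MJ/h = 2191.7 kJ/s = 131500 kJ/min
ṁ = Q/Δh = 131500 / 592.13 = 222.08 kg/min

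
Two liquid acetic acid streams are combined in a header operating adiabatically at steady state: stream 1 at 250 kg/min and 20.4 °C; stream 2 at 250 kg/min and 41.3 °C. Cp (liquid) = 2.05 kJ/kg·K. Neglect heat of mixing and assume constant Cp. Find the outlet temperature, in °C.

No heat crosses the boundary, so H_out = H_in.
T_out = Σ ṁᵢCp,ᵢTᵢ / Σ ṁᵢCp,ᵢ
      = 31621 / 1025 = 30.85 °C

T_out = 30.9 °C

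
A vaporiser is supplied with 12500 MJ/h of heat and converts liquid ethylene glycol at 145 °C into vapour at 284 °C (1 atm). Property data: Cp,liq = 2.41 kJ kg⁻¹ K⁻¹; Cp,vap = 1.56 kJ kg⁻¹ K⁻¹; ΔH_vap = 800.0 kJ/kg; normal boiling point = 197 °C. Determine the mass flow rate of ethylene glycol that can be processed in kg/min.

ṁ = 196 kg/min

Δh = 2.41×(197−145) + 800.0 + 1.56×(284−197) = 1061 kJ/kg
Q = 12500 MJ/h = 3472.2 kJ/s = 208330 kJ/min
ṁ = Q/Δh = 208330 / 1061 = 196.35 kg/min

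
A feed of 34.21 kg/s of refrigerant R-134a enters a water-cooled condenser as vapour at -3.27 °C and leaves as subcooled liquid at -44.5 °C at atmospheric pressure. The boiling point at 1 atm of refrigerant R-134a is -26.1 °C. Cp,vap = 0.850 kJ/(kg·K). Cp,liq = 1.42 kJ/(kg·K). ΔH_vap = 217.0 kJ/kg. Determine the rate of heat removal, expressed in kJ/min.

vapour -3.27→-26.1 °C: -19.405 kJ/kg
condensation at -26.1 °C: -217 kJ/kg
liquid -26.1→-44.5 °C: -26.128 kJ/kg
Δh = -19.405 + -217 + -26.128 = -262.53 kJ/kg
Q = ṁ·Δh = 34.21 kg/s × -262.53 kJ/kg = -8981.3 kJ/s
|Q| = 8981.3 kW = 538880 kJ/min

Q_c = 539000 kJ/min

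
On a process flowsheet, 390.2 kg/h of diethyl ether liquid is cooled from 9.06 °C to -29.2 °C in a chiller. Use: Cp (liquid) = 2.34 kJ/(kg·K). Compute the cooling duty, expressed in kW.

Q = ṁ·Cp·ΔT = 390.2 × 2.34 × (-29.2 − 9.06) = -34934 kJ/h
Converting: 34934 / 3600 s = 9.7039 kW

Q_c = 9.70 kW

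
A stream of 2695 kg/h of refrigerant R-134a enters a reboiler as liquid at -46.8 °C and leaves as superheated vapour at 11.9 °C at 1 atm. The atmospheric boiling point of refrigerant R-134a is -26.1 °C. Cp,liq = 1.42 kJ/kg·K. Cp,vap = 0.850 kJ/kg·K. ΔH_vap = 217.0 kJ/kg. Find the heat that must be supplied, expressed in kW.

liquid -46.8→-26.1 °C: 29.394 kJ/kg
vaporisation at -26.1 °C: 217 kJ/kg
vapour -26.1→11.9 °C: 32.3 kJ/kg
Δh = 29.394 + 217 + 32.3 = 278.69 kJ/kg
Q = ṁ·Δh = 2695 kg/h × 278.69 kJ/kg = 751080 kJ/h
|Q| = 208.63 kW

Q = 209 kW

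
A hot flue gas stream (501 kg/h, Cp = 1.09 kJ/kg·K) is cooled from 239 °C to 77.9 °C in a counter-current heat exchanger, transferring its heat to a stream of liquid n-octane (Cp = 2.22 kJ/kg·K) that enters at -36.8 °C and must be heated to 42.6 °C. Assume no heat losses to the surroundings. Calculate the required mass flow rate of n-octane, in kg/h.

Heat released by hot stream: Q = 501 × 1.09 × (239 − 77.9) = 87975 kJ/h
Energy balance on cold side (adiabatic exchanger): Q = ṁ_c·Cp_c·(T_c,out − T_c,in)
ṁ_c = 87975 / [2.22 × (42.6 − -36.8)] = 499.1 kg/h

ṁ_c = 499 kg/h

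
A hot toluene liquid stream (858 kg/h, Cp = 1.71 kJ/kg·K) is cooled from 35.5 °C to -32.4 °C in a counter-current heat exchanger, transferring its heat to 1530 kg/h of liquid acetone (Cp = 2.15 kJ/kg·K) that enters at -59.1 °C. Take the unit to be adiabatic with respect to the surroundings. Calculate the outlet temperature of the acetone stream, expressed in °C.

Heat released by hot stream: Q = 858 × 1.71 × (35.5 − -32.4) = 99622 kJ/h
Energy balance on cold side (adiabatic exchanger): Q = ṁ_c·Cp_c·(T_c,out − T_c,in)
T_c,out = -59.1 + 99622/(1530 × 2.15) = -28.815 °C

T_c,out = -28.8 °C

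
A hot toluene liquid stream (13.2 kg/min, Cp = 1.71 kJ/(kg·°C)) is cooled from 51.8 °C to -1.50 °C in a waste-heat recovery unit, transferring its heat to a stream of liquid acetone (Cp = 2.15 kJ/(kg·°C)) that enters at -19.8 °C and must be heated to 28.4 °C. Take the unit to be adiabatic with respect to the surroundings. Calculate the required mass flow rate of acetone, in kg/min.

Heat released by hot stream: Q = 13.2 × 1.71 × (51.8 − -1.50) = 1203.1 kJ/min
Energy balance on cold side (adiabatic exchanger): Q = ṁ_c·Cp_c·(T_c,out − T_c,in)
ṁ_c = 1203.1 / [2.15 × (28.4 − -19.8)] = 11.609 kg/min

ṁ_c = 11.6 kg/min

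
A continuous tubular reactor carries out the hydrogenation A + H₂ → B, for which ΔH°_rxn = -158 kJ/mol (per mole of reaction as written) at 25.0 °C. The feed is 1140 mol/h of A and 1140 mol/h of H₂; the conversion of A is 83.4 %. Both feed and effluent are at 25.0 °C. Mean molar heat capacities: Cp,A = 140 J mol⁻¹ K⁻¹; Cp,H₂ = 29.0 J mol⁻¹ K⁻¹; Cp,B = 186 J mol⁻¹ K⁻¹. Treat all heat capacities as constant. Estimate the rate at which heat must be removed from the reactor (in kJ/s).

Extent of reaction ξ = 0.834 × 1140 = 950.76 mol/h
Reaction term: ξ·ΔH°_rxn = 950.76 × -158 = -150220 kJ/h
Q = ΔH = -150220 kJ/h = -41.728 kW
Heat removed = 41.728 kJ/s

Q_out = 41.7 kJ/s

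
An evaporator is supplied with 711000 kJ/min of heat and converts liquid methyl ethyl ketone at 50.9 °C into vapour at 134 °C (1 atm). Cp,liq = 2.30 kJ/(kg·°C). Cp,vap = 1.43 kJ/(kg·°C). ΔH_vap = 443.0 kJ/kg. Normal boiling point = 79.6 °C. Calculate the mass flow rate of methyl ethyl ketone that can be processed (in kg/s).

ṁ = 20.2 kg/s

Δh = 2.30×(79.6−50.9) + 443.0 + 1.43×(134−79.6) = 586.8 kJ/kg
Q = 711000 kJ/min = 11850 kJ/s = 11850 kJ/s
ṁ = Q/Δh = 11850 / 586.8 = 20.194 kg/s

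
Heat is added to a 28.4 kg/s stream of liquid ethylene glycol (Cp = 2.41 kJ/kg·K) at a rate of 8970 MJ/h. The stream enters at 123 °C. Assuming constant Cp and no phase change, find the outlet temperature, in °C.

T_out = 159 °C

Q = 8970 MJ/h = 2491.7 kJ/s
ΔT = Q/(ṁ·Cp) = 2491.7/(28.4×2.41) = 36.404 K
T_out = 123 + 36.404 = 159.4 °C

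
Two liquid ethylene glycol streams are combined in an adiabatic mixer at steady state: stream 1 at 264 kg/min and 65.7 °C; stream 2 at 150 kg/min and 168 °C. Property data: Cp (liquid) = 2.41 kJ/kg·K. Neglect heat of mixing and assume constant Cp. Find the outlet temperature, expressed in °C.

T_out = 103 °C

Energy balance with Q = 0: Σ ṁᵢCp,ᵢ(T_out − Tᵢ) = 0
T_out = Σ ṁᵢCp,ᵢTᵢ / Σ ṁᵢCp,ᵢ
      = 102530 / 997.74 = 102.77 °C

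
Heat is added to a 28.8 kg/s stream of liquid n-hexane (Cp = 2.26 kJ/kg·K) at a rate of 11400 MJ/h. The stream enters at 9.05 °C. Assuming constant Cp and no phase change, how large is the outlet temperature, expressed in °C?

Q = 11400 MJ/h = 3166.7 kJ/s
ΔT = Q/(ṁ·Cp) = 3166.7/(28.8×2.26) = 48.652 K
T_out = 9.05 + 48.652 = 57.702 °C

T_out = 57.7 °C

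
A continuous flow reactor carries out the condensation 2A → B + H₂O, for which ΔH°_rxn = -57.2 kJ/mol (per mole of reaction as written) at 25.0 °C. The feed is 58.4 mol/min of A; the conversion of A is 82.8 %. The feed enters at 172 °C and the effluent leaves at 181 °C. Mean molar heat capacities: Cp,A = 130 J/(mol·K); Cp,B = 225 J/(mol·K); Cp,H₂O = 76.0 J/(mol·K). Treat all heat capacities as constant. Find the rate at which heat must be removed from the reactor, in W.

Q_out = 19300 W

Extent of reaction ξ = 0.828 × 58.4 / 2 = 24.178 mol/min
Reaction term: ξ·ΔH°_rxn = 24.178 × -57.2 = -1383 kJ/min
Sensible, feed 172→25 °C: -1116 kJ/min
Outlet flows (mol/min): A 10.045, B 24.178, H₂O 24.178
Sensible, products 25→181 °C: 1339 kJ/min
Q = ΔH = -1160 kJ/min = -19.333 kW
Heat removed = 19333 W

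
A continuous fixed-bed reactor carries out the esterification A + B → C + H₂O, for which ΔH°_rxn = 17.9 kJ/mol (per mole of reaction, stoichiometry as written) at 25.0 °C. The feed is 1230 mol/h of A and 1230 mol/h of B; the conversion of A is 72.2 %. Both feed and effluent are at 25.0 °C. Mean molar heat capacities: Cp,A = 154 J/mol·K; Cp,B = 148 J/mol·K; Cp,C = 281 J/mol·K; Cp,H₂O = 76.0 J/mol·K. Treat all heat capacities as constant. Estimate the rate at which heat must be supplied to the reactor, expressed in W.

Q_in = 4420 W

Extent of reaction ξ = 0.722 × 1230 = 888.06 mol/h
Reaction term: ξ·ΔH°_rxn = 888.06 × 17.9 = 15896 kJ/h
Q = ΔH = 15896 kJ/h = 4.4156 kW
Heat supplied = 4415.6 W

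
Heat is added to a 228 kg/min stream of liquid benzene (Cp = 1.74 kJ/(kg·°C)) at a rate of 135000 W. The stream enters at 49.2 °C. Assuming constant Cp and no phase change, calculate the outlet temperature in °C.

T_out = 69.6 °C

Q = 135000 W = 8100 kJ/min
ΔT = Q/(ṁ·Cp) = 8100/(228×1.74) = 20.417 K
T_out = 49.2 + 20.417 = 69.617 °C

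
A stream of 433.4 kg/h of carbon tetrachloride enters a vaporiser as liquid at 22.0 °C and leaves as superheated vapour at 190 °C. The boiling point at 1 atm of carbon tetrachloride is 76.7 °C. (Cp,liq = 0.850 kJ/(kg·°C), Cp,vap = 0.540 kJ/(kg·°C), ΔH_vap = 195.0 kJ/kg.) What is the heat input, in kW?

liquid 22.0→76.7 °C: 46.495 kJ/kg
vaporisation at 76.7 °C: 195 kJ/kg
vapour 76.7→190 °C: 61.182 kJ/kg
Δh = 46.495 + 195 + 61.182 = 302.68 kJ/kg
Q = ṁ·Δh = 433.4 kg/h × 302.68 kJ/kg = 131180 kJ/h
|Q| = 36.439 kW

Q = 36.4 kW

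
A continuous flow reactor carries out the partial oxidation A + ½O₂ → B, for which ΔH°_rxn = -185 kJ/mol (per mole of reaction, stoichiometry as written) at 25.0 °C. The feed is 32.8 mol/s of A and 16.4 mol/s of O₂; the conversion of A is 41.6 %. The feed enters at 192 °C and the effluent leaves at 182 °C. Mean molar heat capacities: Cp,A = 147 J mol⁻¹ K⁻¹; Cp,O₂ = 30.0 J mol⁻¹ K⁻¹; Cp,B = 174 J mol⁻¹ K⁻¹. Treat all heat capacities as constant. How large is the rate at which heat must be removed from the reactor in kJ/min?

Extent of reaction ξ = 0.416 × 32.8 = 13.645 mol/s
Reaction term: ξ·ΔH°_rxn = 13.645 × -185 = -2524.3 kJ/s
Sensible, feed 192→25 °C: -887.37 kJ/s
Outlet flows (mol/s): A 19.155, O₂ 9.5776, B 13.645
Sensible, products 25→182 °C: 859.94 kJ/s
Q = ΔH = -2551.7 kJ/s = -2551.7 kW
Heat removed = 153100 kJ/min

Q_out = 153000 kJ/min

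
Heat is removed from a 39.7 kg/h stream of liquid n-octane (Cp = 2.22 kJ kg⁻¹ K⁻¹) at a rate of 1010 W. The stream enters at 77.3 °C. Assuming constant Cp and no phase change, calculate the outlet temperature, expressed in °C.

T_out = 36.0 °C

Q = 1010 W = 3636 kJ/h
ΔT = Q/(ṁ·Cp) = 3636/(39.7×2.22) = 41.255 K
T_out = 77.3 − 41.255 = 36.045 °C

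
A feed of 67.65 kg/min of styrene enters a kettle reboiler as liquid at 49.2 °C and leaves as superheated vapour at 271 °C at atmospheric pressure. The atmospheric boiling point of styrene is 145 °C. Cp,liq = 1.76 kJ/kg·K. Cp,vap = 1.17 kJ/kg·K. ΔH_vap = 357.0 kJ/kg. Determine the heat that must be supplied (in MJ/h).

Q = 2730 MJ/h

liquid 49.2→145 °C: 168.61 kJ/kg
vaporisation at 145 °C: 357 kJ/kg
vapour 145→271 °C: 147.42 kJ/kg
Δh = 168.61 + 357 + 147.42 = 673.03 kJ/kg
Q = ṁ·Δh = 67.65 kg/min × 673.03 kJ/kg = 45530 kJ/min
|Q| = 758.84 kW = 2731.8 MJ/h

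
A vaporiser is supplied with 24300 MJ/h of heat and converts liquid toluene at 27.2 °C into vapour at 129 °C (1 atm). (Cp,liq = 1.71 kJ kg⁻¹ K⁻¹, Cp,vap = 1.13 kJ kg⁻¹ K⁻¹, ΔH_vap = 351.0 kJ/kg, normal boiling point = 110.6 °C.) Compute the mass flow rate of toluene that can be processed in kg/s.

ṁ = 13.1 kg/s

Δh = 1.71×(110.6−27.2) + 351.0 + 1.13×(129−110.6) = 514.41 kJ/kg
Q = 24300 MJ/h = 6750 kJ/s = 6750 kJ/s
ṁ = Q/Δh = 6750 / 514.41 = 13.122 kg/s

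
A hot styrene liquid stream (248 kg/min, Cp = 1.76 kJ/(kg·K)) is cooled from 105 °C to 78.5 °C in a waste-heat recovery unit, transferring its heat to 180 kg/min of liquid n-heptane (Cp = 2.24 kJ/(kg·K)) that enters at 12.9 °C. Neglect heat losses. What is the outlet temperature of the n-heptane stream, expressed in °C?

T_c,out = 41.6 °C

Heat released by hot stream: Q = 248 × 1.76 × (105 − 78.5) = 11567 kJ/min
Energy balance on cold side (adiabatic exchanger): Q = ṁ_c·Cp_c·(T_c,out − T_c,in)
T_c,out = 12.9 + 11567/(180 × 2.24) = 41.587 °C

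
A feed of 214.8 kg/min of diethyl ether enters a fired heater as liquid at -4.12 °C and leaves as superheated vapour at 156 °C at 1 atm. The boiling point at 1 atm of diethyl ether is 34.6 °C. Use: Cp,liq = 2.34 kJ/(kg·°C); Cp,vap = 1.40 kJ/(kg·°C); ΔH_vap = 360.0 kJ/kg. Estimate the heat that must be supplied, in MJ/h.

Q = 8000 MJ/h

liquid -4.12→34.6 °C: 90.605 kJ/kg
vaporisation at 34.6 °C: 360 kJ/kg
vapour 34.6→156 °C: 169.96 kJ/kg
Δh = 90.605 + 360 + 169.96 = 620.56 kJ/kg
Q = ṁ·Δh = 214.8 kg/min × 620.56 kJ/kg = 133300 kJ/min
|Q| = 2221.6 kW = 7997.8 MJ/h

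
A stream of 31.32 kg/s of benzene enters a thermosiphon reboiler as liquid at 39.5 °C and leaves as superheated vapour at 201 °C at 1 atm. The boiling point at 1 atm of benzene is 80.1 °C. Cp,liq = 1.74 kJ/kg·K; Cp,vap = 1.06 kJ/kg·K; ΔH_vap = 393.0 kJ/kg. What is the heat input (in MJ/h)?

Q = 66700 MJ/h

liquid 39.5→80.1 °C: 70.644 kJ/kg
vaporisation at 80.1 °C: 393 kJ/kg
vapour 80.1→201 °C: 128.15 kJ/kg
Δh = 70.644 + 393 + 128.15 = 591.8 kJ/kg
Q = ṁ·Δh = 31.32 kg/s × 591.8 kJ/kg = 18535 kJ/s
|Q| = 18535 kW = 66726 MJ/h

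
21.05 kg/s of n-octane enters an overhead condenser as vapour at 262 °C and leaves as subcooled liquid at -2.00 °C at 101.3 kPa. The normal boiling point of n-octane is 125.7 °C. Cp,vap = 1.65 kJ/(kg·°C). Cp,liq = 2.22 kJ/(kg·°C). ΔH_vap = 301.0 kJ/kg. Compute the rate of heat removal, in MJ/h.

Q_c = 61300 MJ/h

vapour 262→125.7 °C: -224.9 kJ/kg
condensation at 125.7 °C: -301 kJ/kg
liquid 125.7→-2.00 °C: -283.49 kJ/kg
Δh = -224.9 + -301 + -283.49 = -809.39 kJ/kg
Q = ṁ·Δh = 21.05 kg/s × -809.39 kJ/kg = -17038 kJ/s
|Q| = 17038 kW = 61335 MJ/h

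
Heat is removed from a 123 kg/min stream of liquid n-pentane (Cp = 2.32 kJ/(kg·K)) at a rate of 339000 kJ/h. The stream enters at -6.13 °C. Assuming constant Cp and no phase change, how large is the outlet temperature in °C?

T_out = -25.9 °C

Q = 339000 kJ/h = 5650 kJ/min
ΔT = Q/(ṁ·Cp) = 5650/(123×2.32) = 19.8 K
T_out = -6.13 − 19.8 = -25.93 °C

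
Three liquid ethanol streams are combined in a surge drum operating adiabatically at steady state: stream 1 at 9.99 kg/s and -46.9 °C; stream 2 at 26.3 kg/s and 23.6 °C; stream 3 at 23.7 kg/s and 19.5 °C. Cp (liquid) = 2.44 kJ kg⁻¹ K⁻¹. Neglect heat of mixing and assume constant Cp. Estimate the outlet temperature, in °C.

No heat crosses the boundary, so H_out = H_in.
T_out = Σ ṁᵢCp,ᵢTᵢ / Σ ṁᵢCp,ᵢ
      = 1498.9 / 146.38 = 10.24 °C

T_out = 10.2 °C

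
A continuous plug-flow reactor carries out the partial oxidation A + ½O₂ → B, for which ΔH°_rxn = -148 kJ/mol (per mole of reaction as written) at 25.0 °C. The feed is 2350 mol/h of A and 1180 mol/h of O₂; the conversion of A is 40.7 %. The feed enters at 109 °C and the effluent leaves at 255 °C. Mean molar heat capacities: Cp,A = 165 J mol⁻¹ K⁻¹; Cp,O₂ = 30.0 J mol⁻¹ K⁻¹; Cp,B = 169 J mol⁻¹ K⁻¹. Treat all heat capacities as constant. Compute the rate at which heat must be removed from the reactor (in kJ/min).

Q_out = 1370 kJ/min

Extent of reaction ξ = 0.407 × 2350 = 956.45 mol/h
Reaction term: ξ·ΔH°_rxn = 956.45 × -148 = -141550 kJ/h
Sensible, feed 109→25 °C: -35545 kJ/h
Outlet flows (mol/h): A 1393.6, O₂ 701.78, B 956.45
Sensible, products 25→255 °C: 94905 kJ/h
Q = ΔH = -82195 kJ/h = -22.832 kW
Heat removed = 1369.9 kJ/min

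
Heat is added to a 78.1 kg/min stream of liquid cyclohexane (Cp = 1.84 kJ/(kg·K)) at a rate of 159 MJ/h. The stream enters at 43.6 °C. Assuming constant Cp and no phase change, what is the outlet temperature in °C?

Q = 159 MJ/h = 2650 kJ/min
ΔT = Q/(ṁ·Cp) = 2650/(78.1×1.84) = 18.441 K
T_out = 43.6 + 18.441 = 62.041 °C

T_out = 62.0 °C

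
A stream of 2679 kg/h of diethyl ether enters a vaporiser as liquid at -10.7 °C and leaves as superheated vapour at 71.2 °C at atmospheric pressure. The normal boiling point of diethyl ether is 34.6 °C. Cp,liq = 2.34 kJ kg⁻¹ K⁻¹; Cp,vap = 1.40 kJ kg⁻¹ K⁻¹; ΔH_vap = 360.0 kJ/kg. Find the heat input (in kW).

liquid -10.7→34.6 °C: 106 kJ/kg
vaporisation at 34.6 °C: 360 kJ/kg
vapour 34.6→71.2 °C: 51.24 kJ/kg
Δh = 106 + 360 + 51.24 = 517.24 kJ/kg
Q = ṁ·Δh = 2679 kg/h × 517.24 kJ/kg = 1.3857e+06 kJ/h
|Q| = 384.91 kW

Q = 385 kW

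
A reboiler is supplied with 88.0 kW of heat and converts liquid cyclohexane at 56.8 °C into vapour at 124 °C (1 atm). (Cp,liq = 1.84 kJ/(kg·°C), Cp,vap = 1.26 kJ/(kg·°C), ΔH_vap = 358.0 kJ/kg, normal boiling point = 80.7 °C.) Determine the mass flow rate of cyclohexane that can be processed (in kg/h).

ṁ = 694 kg/h

Δh = 1.84×(80.7−56.8) + 358.0 + 1.26×(124−80.7) = 456.53 kJ/kg
Q = 88.0 kW = 88 kJ/s = 316800 kJ/h
ṁ = Q/Δh = 316800 / 456.53 = 693.92 kg/h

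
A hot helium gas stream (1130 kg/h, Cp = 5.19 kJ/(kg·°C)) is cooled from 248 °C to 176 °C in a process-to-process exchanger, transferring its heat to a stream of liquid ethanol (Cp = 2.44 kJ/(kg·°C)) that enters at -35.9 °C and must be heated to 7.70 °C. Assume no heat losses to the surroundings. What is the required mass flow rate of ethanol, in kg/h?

ṁ_c = 3970 kg/h

Heat released by hot stream: Q = 1130 × 5.19 × (248 − 176) = 422260 kJ/h
Energy balance on cold side (adiabatic exchanger): Q = ṁ_c·Cp_c·(T_c,out − T_c,in)
ṁ_c = 422260 / [2.44 × (7.70 − -35.9)] = 3969.2 kg/h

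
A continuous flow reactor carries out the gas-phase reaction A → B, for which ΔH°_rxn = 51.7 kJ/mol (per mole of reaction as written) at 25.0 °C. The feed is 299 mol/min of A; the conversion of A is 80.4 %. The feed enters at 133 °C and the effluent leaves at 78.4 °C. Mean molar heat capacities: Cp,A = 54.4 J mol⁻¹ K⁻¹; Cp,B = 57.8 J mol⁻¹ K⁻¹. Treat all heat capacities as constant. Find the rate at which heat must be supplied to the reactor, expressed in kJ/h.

Extent of reaction ξ = 0.804 × 299 = 240.4 mol/min
Reaction term: ξ·ΔH°_rxn = 240.4 × 51.7 = 12428 kJ/min
Sensible, feed 133→25 °C: -1756.7 kJ/min
Outlet flows (mol/min): A 58.604, B 240.4
Sensible, products 25→78.4 °C: 912.23 kJ/min
Q = ΔH = 11584 kJ/min = 193.07 kW
Heat supplied = 695040 kJ/h

Q_in = 695000 kJ/h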